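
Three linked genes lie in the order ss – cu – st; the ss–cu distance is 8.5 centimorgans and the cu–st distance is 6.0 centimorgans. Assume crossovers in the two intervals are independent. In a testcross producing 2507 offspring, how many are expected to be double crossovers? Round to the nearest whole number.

13

Map distances give recombination frequencies of 0.085 and 0.060 for the two intervals.
With no interference, expected double-crossover frequency = 0.085 × 0.060 = 0.00510.
Expected number = 0.00510 × 2507 = 12.79 ≈ 13.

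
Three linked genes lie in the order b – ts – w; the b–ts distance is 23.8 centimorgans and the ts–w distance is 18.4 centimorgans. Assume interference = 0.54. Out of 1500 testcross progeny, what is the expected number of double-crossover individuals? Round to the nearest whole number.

30

Map distances give recombination frequencies of 0.238 and 0.184 for the two intervals.
With interference 0.54 (so coincidence = 0.46), expected double-crossover frequency = 0.238 × 0.184 × 0.46 = 0.02014.
Expected number = 0.02014 × 1500 = 30.22 ≈ 30.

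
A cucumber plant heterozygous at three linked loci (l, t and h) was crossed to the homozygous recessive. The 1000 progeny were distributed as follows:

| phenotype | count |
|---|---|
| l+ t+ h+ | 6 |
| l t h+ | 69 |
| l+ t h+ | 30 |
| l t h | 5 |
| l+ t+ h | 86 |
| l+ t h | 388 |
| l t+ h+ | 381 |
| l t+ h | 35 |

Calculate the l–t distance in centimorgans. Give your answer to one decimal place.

The two most frequent reciprocal classes, l+ t h and l t+ h+, are the parental types, so the F1 was l+ t h / l t+ h+.
The two rarest classes, l t h and l+ t+ h+, are the double crossovers. Comparing them with the parentals, only the l allele has switched, so l is the middle locus and the order is t – l – h.
Crossovers in the t–l interval produce the single-crossover classes l+ t+ h and l t h+ (86 + 69 = 155) plus the double crossovers (11).
RF(t–l) = (155 + 11) / 1000 = 166/1000 = 0.1660 → 16.6 centimorgans.

16.6 centimorgans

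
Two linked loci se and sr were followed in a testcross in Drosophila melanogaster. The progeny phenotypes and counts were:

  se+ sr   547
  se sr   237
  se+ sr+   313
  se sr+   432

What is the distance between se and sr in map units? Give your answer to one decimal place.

The two most frequent classes, se+ sr (547) and se sr+ (432), are the parental types, so the F1 was se+ sr / se sr+.
The recombinant classes are se+ sr+ and se sr: 313 + 237 = 550.
Recombination frequency = 550/1529 = 0.3597 ≈ 36.0%, i.e. 36.0 map units.

36.0 map units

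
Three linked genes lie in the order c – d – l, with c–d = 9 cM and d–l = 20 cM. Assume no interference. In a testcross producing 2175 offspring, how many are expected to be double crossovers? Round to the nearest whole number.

39

Map distances give recombination frequencies of 0.090 and 0.200 for the two intervals.
With no interference, expected double-crossover frequency = 0.090 × 0.200 = 0.01800.
Expected number = 0.01800 × 2175 = 39.15 ≈ 39.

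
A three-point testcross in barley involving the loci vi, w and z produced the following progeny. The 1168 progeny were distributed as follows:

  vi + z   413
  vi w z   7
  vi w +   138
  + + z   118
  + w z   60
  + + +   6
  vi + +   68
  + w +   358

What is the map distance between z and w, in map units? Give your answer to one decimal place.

12.1 map units

The two most frequent reciprocal classes, + w + and vi + z, are the parental types, so the F1 was + w + / vi + z.
The two rarest classes, + + + and vi w z, are the double crossovers. Comparing them with the parentals, only the w allele has switched, so w is the middle locus and the order is z – w – vi.
Crossovers in the z–w interval produce the single-crossover classes + w z and vi + + (60 + 68 = 128) plus the double crossovers (13).
RF(z–w) = (128 + 13) / 1168 = 141/1168 = 0.1207 → 12.1 map units.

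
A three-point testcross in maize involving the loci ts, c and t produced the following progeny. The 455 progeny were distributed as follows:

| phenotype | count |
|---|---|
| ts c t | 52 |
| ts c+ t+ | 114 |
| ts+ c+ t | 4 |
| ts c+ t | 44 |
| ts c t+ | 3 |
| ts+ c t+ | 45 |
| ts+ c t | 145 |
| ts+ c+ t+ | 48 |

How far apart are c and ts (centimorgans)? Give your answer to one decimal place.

23.5 centimorgans

The two most frequent reciprocal classes, ts+ c t and ts c+ t+, are the parental types, so the F1 was ts+ c t / ts c+ t+.
The two rarest classes, ts+ c+ t and ts c t+, are the double crossovers. Comparing them with the parentals, only the c allele has switched, so c is the middle locus and the order is t – c – ts.
Crossovers in the c–ts interval produce the single-crossover classes ts c t and ts+ c+ t+ (52 + 48 = 100) plus the double crossovers (7).
RF(c–ts) = (100 + 7) / 455 = 107/455 = 0.2352 → 23.5 centimorgans.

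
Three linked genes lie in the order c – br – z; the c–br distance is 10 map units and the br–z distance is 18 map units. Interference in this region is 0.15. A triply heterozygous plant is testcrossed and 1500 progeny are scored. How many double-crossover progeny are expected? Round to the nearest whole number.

23

Map distances give recombination frequencies of 0.100 and 0.180 for the two intervals.
With interference 0.15 (so coincidence = 0.85), expected double-crossover frequency = 0.100 × 0.180 × 0.85 = 0.01530.
Expected number = 0.01530 × 1500 = 22.95 ≈ 23.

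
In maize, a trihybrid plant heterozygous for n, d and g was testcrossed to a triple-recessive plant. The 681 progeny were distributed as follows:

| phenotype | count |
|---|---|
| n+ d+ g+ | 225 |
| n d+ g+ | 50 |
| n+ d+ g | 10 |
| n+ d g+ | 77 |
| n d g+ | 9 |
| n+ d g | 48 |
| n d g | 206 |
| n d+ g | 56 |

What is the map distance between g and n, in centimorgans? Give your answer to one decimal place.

17.2 centimorgans

The two most frequent reciprocal classes, n d g and n+ d+ g+, are the parental types, so the F1 was n d g / n+ d+ g+.
The two rarest classes, n d g+ and n+ d+ g, are the double crossovers. Comparing them with the parentals, only the g allele has switched, so g is the middle locus and the order is n – g – d.
Crossovers in the n–g interval produce the single-crossover classes n+ d g and n d+ g+ (48 + 50 = 98) plus the double crossovers (19).
RF(n–g) = (98 + 19) / 681 = 117/681 = 0.1718 → 17.2 centimorgans.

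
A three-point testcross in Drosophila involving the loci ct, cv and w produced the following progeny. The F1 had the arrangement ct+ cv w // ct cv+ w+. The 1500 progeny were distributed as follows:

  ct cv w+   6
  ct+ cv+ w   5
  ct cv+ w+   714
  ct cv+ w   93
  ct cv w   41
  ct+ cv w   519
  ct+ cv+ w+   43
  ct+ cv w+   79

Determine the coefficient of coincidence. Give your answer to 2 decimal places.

0.95

The two rarest classes, ct+ cv+ w and ct cv w+, are the double crossovers. Comparing them with the parentals, only the cv allele has switched, so cv is the middle locus and the order is ct – cv – w.
ct–cv: (84 + 11)/1500 = 0.0633; cv–w: (172 + 11)/1500 = 0.1220.
Expected DCO frequency = 0.0633 × 0.1220 ≈ 0.00772; observed = 11/1500 ≈ 0.00733.
Coefficient of coincidence = 0.00733/0.00772 ≈ 0.95.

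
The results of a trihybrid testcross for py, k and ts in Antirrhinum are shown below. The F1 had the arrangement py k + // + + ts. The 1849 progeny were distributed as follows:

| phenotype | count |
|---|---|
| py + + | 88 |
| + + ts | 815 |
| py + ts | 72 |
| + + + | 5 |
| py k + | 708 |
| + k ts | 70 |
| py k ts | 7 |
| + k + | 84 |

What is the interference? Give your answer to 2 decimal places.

0.22

The two rarest classes, py k ts and + + +, are the double crossovers. Comparing them with the parentals, only the ts allele has switched, so ts is the middle locus and the order is py – ts – k.
py–ts: (156 + 12)/1849 = 0.0909; ts–k: (158 + 12)/1849 = 0.0919.
Expected DCO frequency = 0.0909 × 0.0919 ≈ 0.00835; observed = 12/1849 ≈ 0.00649.
Coefficient of coincidence = 0.00649/0.00835 ≈ 0.78; interference = 1 − 0.78 = 0.22.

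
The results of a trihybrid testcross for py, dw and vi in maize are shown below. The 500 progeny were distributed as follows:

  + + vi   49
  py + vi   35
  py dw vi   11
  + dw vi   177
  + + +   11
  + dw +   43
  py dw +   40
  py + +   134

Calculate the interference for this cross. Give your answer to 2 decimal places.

The two most frequent reciprocal classes, py + + and + dw vi, are the parental types, so the F1 was py + + / + dw vi.
The two rarest classes, + + + and py dw vi, are the double crossovers. Comparing them with the parentals, only the py allele has switched, so py is the middle locus and the order is dw – py – vi.
dw–py: (89 + 22)/500 = 0.2220; py–vi: (78 + 22)/500 = 0.2000.
Expected DCO frequency = 0.2220 × 0.2000 ≈ 0.04440; observed = 22/500 ≈ 0.04400.
Coefficient of coincidence = 0.04400/0.04440 ≈ 0.99; interference = 1 − 0.99 = 0.01.

0.01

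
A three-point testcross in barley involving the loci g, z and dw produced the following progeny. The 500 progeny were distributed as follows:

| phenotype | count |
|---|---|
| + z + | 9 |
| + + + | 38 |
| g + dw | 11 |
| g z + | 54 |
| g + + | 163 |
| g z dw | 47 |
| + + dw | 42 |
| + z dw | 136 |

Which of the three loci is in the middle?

dw

The two most frequent reciprocal classes, + z dw and g + +, are the parental types, so the F1 was + z dw / g + +.
The two rarest classes, + z + and g + dw, are the double crossovers. Comparing them with the parentals, only the dw allele has switched, so dw is the middle locus and the order is z – dw – g.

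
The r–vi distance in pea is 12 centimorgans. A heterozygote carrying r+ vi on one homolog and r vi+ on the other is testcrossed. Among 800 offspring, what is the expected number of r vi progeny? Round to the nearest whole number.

A map distance of 12 centimorgans corresponds to a recombination frequency of 0.120.
The F1 is r+ vi / r vi+, so r vi is a recombinant gamete class with expected frequency r/2 = 0.120/2 = 0.0600.
Expected number = 0.0600 × 800 = 48.00 ≈ 48.

48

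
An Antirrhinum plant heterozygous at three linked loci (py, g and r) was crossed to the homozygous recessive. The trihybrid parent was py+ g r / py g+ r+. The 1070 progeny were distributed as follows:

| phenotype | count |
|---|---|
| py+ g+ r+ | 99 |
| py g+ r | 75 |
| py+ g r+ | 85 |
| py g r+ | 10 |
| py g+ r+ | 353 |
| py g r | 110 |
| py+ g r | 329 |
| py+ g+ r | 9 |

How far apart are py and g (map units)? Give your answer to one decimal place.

The two rarest classes, py+ g+ r and py g r+, are the double crossovers. Comparing them with the parentals, only the g allele has switched, so g is the middle locus and the order is py – g – r.
Crossovers in the py–g interval produce the single-crossover classes py g r and py+ g+ r+ (110 + 99 = 209) plus the double crossovers (19).
RF(py–g) = (209 + 19) / 1070 = 228/1070 = 0.2131 → 21.3 map units.

21.3 map units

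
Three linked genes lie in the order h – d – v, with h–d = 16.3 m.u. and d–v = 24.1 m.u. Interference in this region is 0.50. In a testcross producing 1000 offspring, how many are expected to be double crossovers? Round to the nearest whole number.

20

Map distances give recombination frequencies of 0.163 and 0.241 for the two intervals.
With interference 0.50 (so coincidence = 0.50), expected double-crossover frequency = 0.163 × 0.241 × 0.50 = 0.01964.
Expected number = 0.01964 × 1000 = 19.64 ≈ 20.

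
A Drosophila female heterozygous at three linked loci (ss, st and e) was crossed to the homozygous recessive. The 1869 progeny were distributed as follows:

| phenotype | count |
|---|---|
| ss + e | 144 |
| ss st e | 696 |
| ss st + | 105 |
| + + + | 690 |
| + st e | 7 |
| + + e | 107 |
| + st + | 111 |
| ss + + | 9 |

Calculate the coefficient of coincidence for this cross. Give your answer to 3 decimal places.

0.484

The two most frequent reciprocal classes, ss st e and + + +, are the parental types, so the F1 was ss st e / + + +.
The two rarest classes, + st e and ss + +, are the double crossovers. Comparing them with the parentals, only the ss allele has switched, so ss is the middle locus and the order is e – ss – st.
e–ss: (212 + 16)/1869 = 0.1220; ss–st: (255 + 16)/1869 = 0.1450.
Expected DCO frequency = 0.1220 × 0.1450 ≈ 0.01769; observed = 16/1869 ≈ 0.00856.
Coefficient of coincidence = 0.00856/0.01769 ≈ 0.484.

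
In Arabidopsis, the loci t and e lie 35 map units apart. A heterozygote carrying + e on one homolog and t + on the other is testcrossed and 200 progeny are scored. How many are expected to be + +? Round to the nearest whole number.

35

A map distance of 35 map units corresponds to a recombination frequency of 0.350.
The F1 is + e / t +, so + + is a recombinant gamete class with expected frequency r/2 = 0.350/2 = 0.1750.
Expected number = 0.1750 × 200 = 35.00 ≈ 35.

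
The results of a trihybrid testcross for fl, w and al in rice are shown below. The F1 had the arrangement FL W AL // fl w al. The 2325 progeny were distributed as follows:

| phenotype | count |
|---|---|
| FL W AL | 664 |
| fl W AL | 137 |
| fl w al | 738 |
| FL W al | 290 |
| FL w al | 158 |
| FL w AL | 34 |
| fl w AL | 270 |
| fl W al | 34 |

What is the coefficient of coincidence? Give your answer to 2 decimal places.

The two rarest classes, FL w AL and fl W al, are the double crossovers. Comparing them with the parentals, only the w allele has switched, so w is the middle locus and the order is al – w – fl.
al–w: (560 + 68)/2325 = 0.2701; w–fl: (295 + 68)/2325 = 0.1561.
Expected DCO frequency = 0.2701 × 0.1561 ≈ 0.04216; observed = 68/2325 ≈ 0.02925.
Coefficient of coincidence = 0.02925/0.04216 ≈ 0.69.

0.69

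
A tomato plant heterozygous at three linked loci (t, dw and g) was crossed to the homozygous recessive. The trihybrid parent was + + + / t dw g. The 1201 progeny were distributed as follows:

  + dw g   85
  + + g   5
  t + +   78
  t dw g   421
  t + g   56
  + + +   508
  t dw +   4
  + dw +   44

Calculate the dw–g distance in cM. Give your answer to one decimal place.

The two rarest classes, + + g and t dw +, are the double crossovers. Comparing them with the parentals, only the g allele has switched, so g is the middle locus and the order is dw – g – t.
Crossovers in the dw–g interval produce the single-crossover classes + dw + and t + g (44 + 56 = 100) plus the double crossovers (9).
RF(dw–g) = (100 + 9) / 1201 = 109/1201 = 0.0908 → 9.1 cM.

9.1 cM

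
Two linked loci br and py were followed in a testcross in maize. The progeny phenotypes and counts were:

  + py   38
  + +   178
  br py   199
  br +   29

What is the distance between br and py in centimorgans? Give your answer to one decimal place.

15.1 centimorgans

The two most frequent classes, + + (178) and br py (199), are the parental types, so the F1 was + + / br py.
The recombinant classes are + py and br +: 38 + 29 = 67.
Recombination frequency = 67/444 = 0.1509 ≈ 15.1%, i.e. 15.1 centimorgans.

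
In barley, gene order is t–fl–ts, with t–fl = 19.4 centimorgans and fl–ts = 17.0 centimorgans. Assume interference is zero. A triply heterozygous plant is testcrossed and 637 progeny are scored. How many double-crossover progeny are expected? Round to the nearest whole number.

Map distances give recombination frequencies of 0.194 and 0.170 for the two intervals.
With no interference, expected double-crossover frequency = 0.194 × 0.170 = 0.03298.
Expected number = 0.03298 × 637 = 21.01 ≈ 21.

21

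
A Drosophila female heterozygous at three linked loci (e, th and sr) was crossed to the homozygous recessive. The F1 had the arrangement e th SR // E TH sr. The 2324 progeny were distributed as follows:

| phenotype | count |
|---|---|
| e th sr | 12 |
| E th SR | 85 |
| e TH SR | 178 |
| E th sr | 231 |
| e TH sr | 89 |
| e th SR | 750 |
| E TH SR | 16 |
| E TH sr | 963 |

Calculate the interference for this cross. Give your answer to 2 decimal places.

The two rarest classes, e th sr and E TH SR, are the double crossovers. Comparing them with the parentals, only the sr allele has switched, so sr is the middle locus and the order is th – sr – e.
th–sr: (409 + 28)/2324 = 0.1880; sr–e: (174 + 28)/2324 = 0.0869.
Expected DCO frequency = 0.1880 × 0.0869 ≈ 0.01634; observed = 28/2324 ≈ 0.01205.
Coefficient of coincidence = 0.01205/0.01634 ≈ 0.74; interference = 1 − 0.74 = 0.26.

0.26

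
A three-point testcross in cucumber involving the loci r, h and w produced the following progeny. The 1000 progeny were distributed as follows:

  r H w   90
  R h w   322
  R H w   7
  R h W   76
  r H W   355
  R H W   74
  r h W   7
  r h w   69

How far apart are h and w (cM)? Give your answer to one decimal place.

18.0 cM

The two most frequent reciprocal classes, R h w and r H W, are the parental types, so the F1 was R h w / r H W.
The two rarest classes, R H w and r h W, are the double crossovers. Comparing them with the parentals, only the h allele has switched, so h is the middle locus and the order is w – h – r.
Crossovers in the w–h interval produce the single-crossover classes R h W and r H w (76 + 90 = 166) plus the double crossovers (14).
RF(w–h) = (166 + 14) / 1000 = 180/1000 = 0.1800 → 18.0 cM.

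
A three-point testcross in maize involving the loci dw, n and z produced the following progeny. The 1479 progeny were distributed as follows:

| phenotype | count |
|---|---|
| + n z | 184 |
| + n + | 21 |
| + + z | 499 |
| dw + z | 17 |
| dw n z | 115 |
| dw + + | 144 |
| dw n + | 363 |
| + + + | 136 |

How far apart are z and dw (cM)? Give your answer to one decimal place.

The two most frequent reciprocal classes, dw n + and + + z, are the parental types, so the F1 was dw n + / + + z.
The two rarest classes, + n + and dw + z, are the double crossovers. Comparing them with the parentals, only the dw allele has switched, so dw is the middle locus and the order is z – dw – n.
Crossovers in the z–dw interval produce the single-crossover classes dw n z and + + + (115 + 136 = 251) plus the double crossovers (38).
RF(z–dw) = (251 + 38) / 1479 = 289/1479 = 0.1954 → 19.5 cM.

19.5 cM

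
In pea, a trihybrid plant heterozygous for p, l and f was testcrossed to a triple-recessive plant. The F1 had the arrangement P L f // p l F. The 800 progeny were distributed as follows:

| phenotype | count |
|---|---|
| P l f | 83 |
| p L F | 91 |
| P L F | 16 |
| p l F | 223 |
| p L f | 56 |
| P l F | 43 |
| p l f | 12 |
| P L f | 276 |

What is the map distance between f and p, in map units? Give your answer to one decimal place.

The two rarest classes, P L F and p l f, are the double crossovers. Comparing them with the parentals, only the f allele has switched, so f is the middle locus and the order is p – f – l.
Crossovers in the p–f interval produce the single-crossover classes p L f and P l F (56 + 43 = 99) plus the double crossovers (28).
RF(p–f) = (99 + 28) / 800 = 127/800 = 0.1588 → 15.9 map units.

15.9 map units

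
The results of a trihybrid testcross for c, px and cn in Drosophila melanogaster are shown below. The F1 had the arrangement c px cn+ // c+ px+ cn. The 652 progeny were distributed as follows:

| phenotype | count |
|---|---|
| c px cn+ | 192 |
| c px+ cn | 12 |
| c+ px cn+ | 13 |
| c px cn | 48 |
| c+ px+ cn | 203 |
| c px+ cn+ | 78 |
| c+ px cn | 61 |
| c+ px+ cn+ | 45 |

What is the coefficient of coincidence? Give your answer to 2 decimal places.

0.84

The two rarest classes, c+ px cn+ and c px+ cn, are the double crossovers. Comparing them with the parentals, only the c allele has switched, so c is the middle locus and the order is cn – c – px.
cn–c: (93 + 25)/652 = 0.1810; c–px: (139 + 25)/652 = 0.2515.
Expected DCO frequency = 0.1810 × 0.2515 ≈ 0.04552; observed = 25/652 ≈ 0.03834.
Coefficient of coincidence = 0.03834/0.04552 ≈ 0.84.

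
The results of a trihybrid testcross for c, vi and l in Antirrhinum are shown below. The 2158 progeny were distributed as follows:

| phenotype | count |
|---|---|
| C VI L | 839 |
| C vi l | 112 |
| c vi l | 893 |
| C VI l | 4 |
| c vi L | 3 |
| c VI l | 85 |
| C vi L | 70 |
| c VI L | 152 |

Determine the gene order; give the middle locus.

l

The two most frequent reciprocal classes, C VI L and c vi l, are the parental types, so the F1 was C VI L / c vi l.
The two rarest classes, C VI l and c vi L, are the double crossovers. Comparing them with the parentals, only the l allele has switched, so l is the middle locus and the order is c – l – vi.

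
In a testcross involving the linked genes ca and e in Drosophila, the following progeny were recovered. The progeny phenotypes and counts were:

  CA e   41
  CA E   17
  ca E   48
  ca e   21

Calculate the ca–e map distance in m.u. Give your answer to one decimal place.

The two most frequent classes, CA e (41) and ca E (48), are the parental types, so the F1 was CA e / ca E.
The recombinant classes are CA E and ca e: 17 + 21 = 38.
Recombination frequency = 38/127 = 0.2992 ≈ 29.9%, i.e. 29.9 m.u.

29.9 m.u.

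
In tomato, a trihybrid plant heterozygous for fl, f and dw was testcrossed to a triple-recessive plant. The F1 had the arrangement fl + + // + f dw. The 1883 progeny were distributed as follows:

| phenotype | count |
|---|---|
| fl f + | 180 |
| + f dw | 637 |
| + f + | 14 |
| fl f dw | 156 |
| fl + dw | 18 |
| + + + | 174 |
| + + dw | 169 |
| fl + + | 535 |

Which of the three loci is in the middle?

The two rarest classes, fl + dw and + f +, are the double crossovers. Comparing them with the parentals, only the dw allele has switched, so dw is the middle locus and the order is fl – dw – f.

dw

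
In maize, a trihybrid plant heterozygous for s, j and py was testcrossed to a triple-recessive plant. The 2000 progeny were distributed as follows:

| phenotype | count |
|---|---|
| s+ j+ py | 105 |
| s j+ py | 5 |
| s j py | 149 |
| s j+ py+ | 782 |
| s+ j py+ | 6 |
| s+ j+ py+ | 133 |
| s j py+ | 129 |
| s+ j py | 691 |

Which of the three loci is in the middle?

py

The two most frequent reciprocal classes, s+ j py and s j+ py+, are the parental types, so the F1 was s+ j py / s j+ py+.
The two rarest classes, s+ j py+ and s j+ py, are the double crossovers. Comparing them with the parentals, only the py allele has switched, so py is the middle locus and the order is s – py – j.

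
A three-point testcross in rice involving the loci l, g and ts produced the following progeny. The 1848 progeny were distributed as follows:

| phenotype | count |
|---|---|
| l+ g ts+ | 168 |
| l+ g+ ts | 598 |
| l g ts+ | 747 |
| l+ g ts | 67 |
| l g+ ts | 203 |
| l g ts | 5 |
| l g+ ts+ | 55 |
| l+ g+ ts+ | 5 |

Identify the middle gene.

ts

The two most frequent reciprocal classes, l g ts+ and l+ g+ ts, are the parental types, so the F1 was l g ts+ / l+ g+ ts.
The two rarest classes, l g ts and l+ g+ ts+, are the double crossovers. Comparing them with the parentals, only the ts allele has switched, so ts is the middle locus and the order is g – ts – l.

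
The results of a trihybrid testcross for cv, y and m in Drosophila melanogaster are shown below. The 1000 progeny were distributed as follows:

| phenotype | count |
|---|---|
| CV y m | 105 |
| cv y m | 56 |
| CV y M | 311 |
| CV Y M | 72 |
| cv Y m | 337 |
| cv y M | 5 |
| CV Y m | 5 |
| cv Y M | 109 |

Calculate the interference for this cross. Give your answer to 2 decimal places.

0.68

The two most frequent reciprocal classes, cv Y m and CV y M, are the parental types, so the F1 was cv Y m / CV y M.
The two rarest classes, CV Y m and cv y M, are the double crossovers. Comparing them with the parentals, only the cv allele has switched, so cv is the middle locus and the order is m – cv – y.
m–cv: (214 + 10)/1000 = 0.2240; cv–y: (128 + 10)/1000 = 0.1380.
Expected DCO frequency = 0.2240 × 0.1380 ≈ 0.03091; observed = 10/1000 ≈ 0.01000.
Coefficient of coincidence = 0.01000/0.03091 ≈ 0.32; interference = 1 − 0.32 = 0.68.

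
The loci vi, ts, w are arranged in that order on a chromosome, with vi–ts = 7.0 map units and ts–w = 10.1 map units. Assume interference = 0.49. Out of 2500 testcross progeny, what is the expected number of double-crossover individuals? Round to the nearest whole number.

9

Map distances give recombination frequencies of 0.070 and 0.101 for the two intervals.
With interference 0.49 (so coincidence = 0.51), expected double-crossover frequency = 0.070 × 0.101 × 0.51 = 0.00361.
Expected number = 0.00361 × 2500 = 9.01 ≈ 9.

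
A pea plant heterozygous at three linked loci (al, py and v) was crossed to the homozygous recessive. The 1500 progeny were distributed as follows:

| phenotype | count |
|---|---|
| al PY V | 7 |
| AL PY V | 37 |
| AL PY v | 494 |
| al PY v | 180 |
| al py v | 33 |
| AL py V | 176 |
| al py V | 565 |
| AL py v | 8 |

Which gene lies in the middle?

The two most frequent reciprocal classes, AL PY v and al py V, are the parental types, so the F1 was AL PY v / al py V.
The two rarest classes, AL py v and al PY V, are the double crossovers. Comparing them with the parentals, only the py allele has switched, so py is the middle locus and the order is al – py – v.

py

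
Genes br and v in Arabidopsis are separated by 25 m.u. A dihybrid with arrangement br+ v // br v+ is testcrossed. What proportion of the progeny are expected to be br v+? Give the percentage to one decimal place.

37.5%

A map distance of 25 m.u. corresponds to a recombination frequency of 0.250.
The F1 is br+ v / br v+, so br v+ is a parental gamete class with expected frequency (1 − r)/2 = 0.750/2 = 0.3750.
That is 0.3750 = 37.5% of the progeny.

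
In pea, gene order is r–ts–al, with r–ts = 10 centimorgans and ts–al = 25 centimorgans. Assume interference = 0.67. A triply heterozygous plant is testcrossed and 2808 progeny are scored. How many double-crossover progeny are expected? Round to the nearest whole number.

23

Map distances give recombination frequencies of 0.100 and 0.250 for the two intervals.
With interference 0.67 (so coincidence = 0.33), expected double-crossover frequency = 0.100 × 0.250 × 0.33 = 0.00825.
Expected number = 0.00825 × 2808 = 23.17 ≈ 23.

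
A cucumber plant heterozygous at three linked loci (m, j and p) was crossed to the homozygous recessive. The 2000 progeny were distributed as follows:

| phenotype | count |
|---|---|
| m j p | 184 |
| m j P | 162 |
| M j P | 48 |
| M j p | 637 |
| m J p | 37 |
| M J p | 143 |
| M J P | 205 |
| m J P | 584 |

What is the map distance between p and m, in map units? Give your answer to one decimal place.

The two most frequent reciprocal classes, M j p and m J P, are the parental types, so the F1 was M j p / m J P.
The two rarest classes, M j P and m J p, are the double crossovers. Comparing them with the parentals, only the p allele has switched, so p is the middle locus and the order is m – p – j.
Crossovers in the m–p interval produce the single-crossover classes m j p and M J P (184 + 205 = 389) plus the double crossovers (85).
RF(m–p) = (389 + 85) / 2000 = 474/2000 = 0.2370 → 23.7 map units.

23.7 map units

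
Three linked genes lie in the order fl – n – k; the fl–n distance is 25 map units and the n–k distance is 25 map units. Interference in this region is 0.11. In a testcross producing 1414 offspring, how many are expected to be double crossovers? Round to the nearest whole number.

79

Map distances give recombination frequencies of 0.250 and 0.250 for the two intervals.
With interference 0.11 (so coincidence = 0.89), expected double-crossover frequency = 0.250 × 0.250 × 0.89 = 0.05563.
Expected number = 0.05563 × 1414 = 78.65 ≈ 79.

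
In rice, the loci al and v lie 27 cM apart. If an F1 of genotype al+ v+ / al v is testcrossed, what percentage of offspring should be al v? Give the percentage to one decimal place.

36.5%

A map distance of 27 cM corresponds to a recombination frequency of 0.270.
The F1 is al+ v+ / al v, so al v is a parental gamete class with expected frequency (1 − r)/2 = 0.730/2 = 0.3650.
That is 0.3650 = 36.5% of the progeny.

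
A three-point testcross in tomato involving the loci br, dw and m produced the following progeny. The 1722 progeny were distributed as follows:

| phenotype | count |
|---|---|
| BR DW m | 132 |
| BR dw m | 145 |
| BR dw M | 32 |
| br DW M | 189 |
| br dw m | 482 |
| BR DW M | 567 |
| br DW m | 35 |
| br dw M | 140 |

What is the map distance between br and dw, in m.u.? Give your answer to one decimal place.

The two most frequent reciprocal classes, BR DW M and br dw m, are the parental types, so the F1 was BR DW M / br dw m.
The two rarest classes, BR dw M and br DW m, are the double crossovers. Comparing them with the parentals, only the dw allele has switched, so dw is the middle locus and the order is br – dw – m.
Crossovers in the br–dw interval produce the single-crossover classes br DW M and BR dw m (189 + 145 = 334) plus the double crossovers (67).
RF(br–dw) = (334 + 67) / 1722 = 401/1722 = 0.2329 → 23.3 m.u.

23.3 m.u.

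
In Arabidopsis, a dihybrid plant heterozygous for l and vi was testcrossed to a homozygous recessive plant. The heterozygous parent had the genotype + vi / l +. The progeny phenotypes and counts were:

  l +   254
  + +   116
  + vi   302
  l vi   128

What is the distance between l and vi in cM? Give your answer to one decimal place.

30.5 cM

The recombinant classes are + + and l vi: 116 + 128 = 244.
Recombination frequency = 244/800 = 0.3050 ≈ 30.5%, i.e. 30.5 cM.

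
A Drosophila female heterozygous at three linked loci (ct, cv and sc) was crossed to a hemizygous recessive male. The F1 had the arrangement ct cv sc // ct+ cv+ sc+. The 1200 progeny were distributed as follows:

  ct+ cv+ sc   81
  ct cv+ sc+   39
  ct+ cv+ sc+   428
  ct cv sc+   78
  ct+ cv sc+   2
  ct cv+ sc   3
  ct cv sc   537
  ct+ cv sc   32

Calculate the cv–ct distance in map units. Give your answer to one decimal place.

6.3 map units

The two rarest classes, ct cv+ sc and ct+ cv sc+, are the double crossovers. Comparing them with the parentals, only the cv allele has switched, so cv is the middle locus and the order is ct – cv – sc.
Crossovers in the ct–cv interval produce the single-crossover classes ct+ cv sc and ct cv+ sc+ (32 + 39 = 71) plus the double crossovers (5).
RF(ct–cv) = (71 + 5) / 1200 = 76/1200 = 0.0633 → 6.3 map units.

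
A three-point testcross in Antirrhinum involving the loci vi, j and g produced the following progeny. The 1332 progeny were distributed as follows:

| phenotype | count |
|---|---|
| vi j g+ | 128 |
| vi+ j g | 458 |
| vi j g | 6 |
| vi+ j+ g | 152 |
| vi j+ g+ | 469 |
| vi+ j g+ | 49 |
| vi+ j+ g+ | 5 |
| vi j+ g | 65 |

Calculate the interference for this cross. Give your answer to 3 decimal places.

0.597

The two most frequent reciprocal classes, vi j+ g+ and vi+ j g, are the parental types, so the F1 was vi j+ g+ / vi+ j g.
The two rarest classes, vi+ j+ g+ and vi j g, are the double crossovers. Comparing them with the parentals, only the vi allele has switched, so vi is the middle locus and the order is j – vi – g.
j–vi: (280 + 11)/1332 = 0.2185; vi–g: (114 + 11)/1332 = 0.0938.
Expected DCO frequency = 0.2185 × 0.0938 ≈ 0.02050; observed = 11/1332 ≈ 0.00826.
Coefficient of coincidence = 0.00826/0.02050 ≈ 0.403; interference = 1 − 0.403 = 0.597.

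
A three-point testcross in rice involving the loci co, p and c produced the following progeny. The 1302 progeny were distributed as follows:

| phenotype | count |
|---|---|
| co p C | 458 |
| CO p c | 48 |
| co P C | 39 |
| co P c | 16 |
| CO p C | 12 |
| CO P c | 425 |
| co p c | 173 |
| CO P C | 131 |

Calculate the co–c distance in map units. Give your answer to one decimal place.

The two most frequent reciprocal classes, CO P c and co p C, are the parental types, so the F1 was CO P c / co p C.
The two rarest classes, co P c and CO p C, are the double crossovers. Comparing them with the parentals, only the co allele has switched, so co is the middle locus and the order is c – co – p.
Crossovers in the c–co interval produce the single-crossover classes CO P C and co p c (131 + 173 = 304) plus the double crossovers (28).
RF(c–co) = (304 + 28) / 1302 = 332/1302 = 0.2550 → 25.5 map units.

25.5 map units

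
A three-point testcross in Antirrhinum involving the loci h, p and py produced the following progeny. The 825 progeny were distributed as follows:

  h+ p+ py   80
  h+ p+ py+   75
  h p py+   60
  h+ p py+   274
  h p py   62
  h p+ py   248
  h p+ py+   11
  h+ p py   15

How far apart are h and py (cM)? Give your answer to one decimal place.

The two most frequent reciprocal classes, h+ p py+ and h p+ py, are the parental types, so the F1 was h+ p py+ / h p+ py.
The two rarest classes, h+ p py and h p+ py+, are the double crossovers. Comparing them with the parentals, only the py allele has switched, so py is the middle locus and the order is h – py – p.
Crossovers in the h–py interval produce the single-crossover classes h p py+ and h+ p+ py (60 + 80 = 140) plus the double crossovers (26).
RF(h–py) = (140 + 26) / 825 = 166/825 = 0.2012 → 20.1 cM.

20.1 cM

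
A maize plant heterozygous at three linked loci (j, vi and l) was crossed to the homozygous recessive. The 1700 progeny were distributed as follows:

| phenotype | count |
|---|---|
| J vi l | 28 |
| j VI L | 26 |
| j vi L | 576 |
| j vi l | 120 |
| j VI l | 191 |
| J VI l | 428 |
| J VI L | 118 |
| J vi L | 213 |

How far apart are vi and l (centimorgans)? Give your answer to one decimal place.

17.2 centimorgans

The two most frequent reciprocal classes, J VI l and j vi L, are the parental types, so the F1 was J VI l / j vi L.
The two rarest classes, J vi l and j VI L, are the double crossovers. Comparing them with the parentals, only the vi allele has switched, so vi is the middle locus and the order is j – vi – l.
Crossovers in the vi–l interval produce the single-crossover classes J VI L and j vi l (118 + 120 = 238) plus the double crossovers (54).
RF(vi–l) = (238 + 54) / 1700 = 292/1700 = 0.1718 → 17.2 centimorgans.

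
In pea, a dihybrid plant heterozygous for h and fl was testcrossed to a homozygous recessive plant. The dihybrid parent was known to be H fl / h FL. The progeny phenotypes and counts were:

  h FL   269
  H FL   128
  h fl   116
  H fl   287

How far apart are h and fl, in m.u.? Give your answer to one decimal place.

The recombinant classes are H FL and h fl: 128 + 116 = 244.
Recombination frequency = 244/800 = 0.3050 ≈ 30.5%, i.e. 30.5 m.u.

30.5 m.u.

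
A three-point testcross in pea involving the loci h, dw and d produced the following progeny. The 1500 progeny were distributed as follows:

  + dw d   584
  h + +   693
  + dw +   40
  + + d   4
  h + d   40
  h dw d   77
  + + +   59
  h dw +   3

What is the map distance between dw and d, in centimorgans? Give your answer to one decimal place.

5.8 centimorgans

The two most frequent reciprocal classes, h + + and + dw d, are the parental types, so the F1 was h + + / + dw d.
The two rarest classes, h dw + and + + d, are the double crossovers. Comparing them with the parentals, only the dw allele has switched, so dw is the middle locus and the order is d – dw – h.
Crossovers in the d–dw interval produce the single-crossover classes h + d and + dw + (40 + 40 = 80) plus the double crossovers (7).
RF(d–dw) = (80 + 7) / 1500 = 87/1500 = 0.0580 → 5.8 centimorgans.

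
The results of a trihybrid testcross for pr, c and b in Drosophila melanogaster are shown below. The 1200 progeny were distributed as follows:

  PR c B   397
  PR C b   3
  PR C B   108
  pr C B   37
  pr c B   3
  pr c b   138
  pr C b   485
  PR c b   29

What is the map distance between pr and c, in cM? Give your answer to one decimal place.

The two most frequent reciprocal classes, PR c B and pr C b, are the parental types, so the F1 was PR c B / pr C b.
The two rarest classes, pr c B and PR C b, are the double crossovers. Comparing them with the parentals, only the pr allele has switched, so pr is the middle locus and the order is c – pr – b.
Crossovers in the c–pr interval produce the single-crossover classes PR C B and pr c b (108 + 138 = 246) plus the double crossovers (6).
RF(c–pr) = (246 + 6) / 1200 = 252/1200 = 0.2100 → 21.0 cM.

21.0 cM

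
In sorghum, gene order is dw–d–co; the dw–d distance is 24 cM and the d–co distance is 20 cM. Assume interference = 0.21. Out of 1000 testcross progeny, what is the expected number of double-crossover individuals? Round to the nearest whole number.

38

Map distances give recombination frequencies of 0.240 and 0.200 for the two intervals.
With interference 0.21 (so coincidence = 0.79), expected double-crossover frequency = 0.240 × 0.200 × 0.79 = 0.03792.
Expected number = 0.03792 × 1000 = 37.92 ≈ 38.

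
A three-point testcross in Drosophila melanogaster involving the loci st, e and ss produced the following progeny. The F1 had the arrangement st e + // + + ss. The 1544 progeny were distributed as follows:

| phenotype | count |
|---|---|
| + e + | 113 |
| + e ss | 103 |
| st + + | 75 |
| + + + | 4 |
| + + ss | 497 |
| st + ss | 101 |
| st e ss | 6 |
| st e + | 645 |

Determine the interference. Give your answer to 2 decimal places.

The two rarest classes, st e ss and + + +, are the double crossovers. Comparing them with the parentals, only the ss allele has switched, so ss is the middle locus and the order is e – ss – st.
e–ss: (178 + 10)/1544 = 0.1218; ss–st: (214 + 10)/1544 = 0.1451.
Expected DCO frequency = 0.1218 × 0.1451 ≈ 0.01767; observed = 10/1544 ≈ 0.00648.
Coefficient of coincidence = 0.00648/0.01767 ≈ 0.37; interference = 1 − 0.37 = 0.63.

0.63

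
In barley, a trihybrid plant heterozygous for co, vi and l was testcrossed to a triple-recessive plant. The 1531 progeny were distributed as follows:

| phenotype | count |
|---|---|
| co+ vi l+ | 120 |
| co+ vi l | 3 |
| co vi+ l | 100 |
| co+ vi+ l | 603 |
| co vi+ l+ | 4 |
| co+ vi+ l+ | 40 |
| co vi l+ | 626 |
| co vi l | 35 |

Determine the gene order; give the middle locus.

vi

The two most frequent reciprocal classes, co+ vi+ l and co vi l+, are the parental types, so the F1 was co+ vi+ l / co vi l+.
The two rarest classes, co+ vi l and co vi+ l+, are the double crossovers. Comparing them with the parentals, only the vi allele has switched, so vi is the middle locus and the order is l – vi – co.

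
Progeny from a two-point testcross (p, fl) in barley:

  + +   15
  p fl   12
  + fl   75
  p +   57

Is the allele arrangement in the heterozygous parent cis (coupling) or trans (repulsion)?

trans

The two most frequent classes are + fl (75) and p + (57); these are the parental (non-recombinant) types.
So the F1 carried + fl on one chromosome and p + on the other — the recessive alleles are on opposite chromosomes (trans / repulsion).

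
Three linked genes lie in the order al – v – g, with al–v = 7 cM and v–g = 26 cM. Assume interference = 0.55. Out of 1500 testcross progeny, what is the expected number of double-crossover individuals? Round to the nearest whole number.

Map distances give recombination frequencies of 0.070 and 0.260 for the two intervals.
With interference 0.55 (so coincidence = 0.45), expected double-crossover frequency = 0.070 × 0.260 × 0.45 = 0.00819.
Expected number = 0.00819 × 1500 = 12.28 ≈ 12.

12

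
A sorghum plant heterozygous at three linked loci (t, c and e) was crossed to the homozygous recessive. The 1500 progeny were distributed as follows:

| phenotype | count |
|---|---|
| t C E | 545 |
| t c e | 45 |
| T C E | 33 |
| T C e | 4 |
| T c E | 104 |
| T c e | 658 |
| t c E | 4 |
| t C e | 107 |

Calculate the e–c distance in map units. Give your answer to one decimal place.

14.6 map units

The two most frequent reciprocal classes, T c e and t C E, are the parental types, so the F1 was T c e / t C E.
The two rarest classes, T C e and t c E, are the double crossovers. Comparing them with the parentals, only the c allele has switched, so c is the middle locus and the order is t – c – e.
Crossovers in the c–e interval produce the single-crossover classes T c E and t C e (104 + 107 = 211) plus the double crossovers (8).
RF(c–e) = (211 + 8) / 1500 = 219/1500 = 0.1460 → 14.6 map units.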